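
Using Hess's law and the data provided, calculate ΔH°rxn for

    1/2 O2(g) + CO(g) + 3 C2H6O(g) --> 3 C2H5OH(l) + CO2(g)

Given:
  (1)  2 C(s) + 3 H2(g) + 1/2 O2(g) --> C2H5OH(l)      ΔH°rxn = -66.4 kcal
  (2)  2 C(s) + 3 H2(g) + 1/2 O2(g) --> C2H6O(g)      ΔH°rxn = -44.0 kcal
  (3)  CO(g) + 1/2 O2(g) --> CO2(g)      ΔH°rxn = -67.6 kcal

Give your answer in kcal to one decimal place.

ΔH°rxn = -134.8 kcal

(1) × 3: (3)·(-66.4) = -199.2 kcal
(2) reversed and × 3: (-3)·(-44.0) = +132.0 kcal
(3) as written: -67.6 kcal
By Hess's law, ΔH°rxn = (-199.2) + (+132.0) + (-67.6) = -134.8 kcal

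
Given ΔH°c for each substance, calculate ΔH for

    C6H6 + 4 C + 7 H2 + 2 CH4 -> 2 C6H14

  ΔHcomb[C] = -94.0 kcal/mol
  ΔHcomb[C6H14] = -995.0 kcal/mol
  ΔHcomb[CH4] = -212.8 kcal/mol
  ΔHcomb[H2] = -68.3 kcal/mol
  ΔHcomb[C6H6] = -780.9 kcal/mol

Using ΔH = Σ nΔHc°(reactants) − Σ nΔHc°(products):
= [1·(-780.9) + 4·(-94.0) + 7·(-68.3) + 2·(-212.8)] − [2·(-995.0)]
= -70.6 kcal/mol

ΔH = -70.6 kcal/mol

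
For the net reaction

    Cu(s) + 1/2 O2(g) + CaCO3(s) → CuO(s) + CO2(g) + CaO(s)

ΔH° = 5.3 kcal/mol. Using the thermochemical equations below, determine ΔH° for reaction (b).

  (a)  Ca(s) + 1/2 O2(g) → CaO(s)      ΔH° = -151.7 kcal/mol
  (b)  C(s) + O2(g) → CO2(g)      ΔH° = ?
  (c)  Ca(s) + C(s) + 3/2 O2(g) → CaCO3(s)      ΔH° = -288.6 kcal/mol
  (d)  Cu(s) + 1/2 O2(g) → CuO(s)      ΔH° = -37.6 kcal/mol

(a) as written (CaO(s) already on the product side): -151.7 kcal/mol
(b) as written (CO2(g) already on the product side): contributes x
(c) reversed (CaCO3(s) must end up as a reactant): +288.6 kcal/mol
(d) as written (CuO(s) already on the product side): -37.6 kcal/mol
+5.3 = (-151.7) + (+288.6) + (-37.6) + x
x = (+5.3 − (+99.3)) / (1) = -94.0 kcal/mol

ΔH° = -94.0 kcal/mol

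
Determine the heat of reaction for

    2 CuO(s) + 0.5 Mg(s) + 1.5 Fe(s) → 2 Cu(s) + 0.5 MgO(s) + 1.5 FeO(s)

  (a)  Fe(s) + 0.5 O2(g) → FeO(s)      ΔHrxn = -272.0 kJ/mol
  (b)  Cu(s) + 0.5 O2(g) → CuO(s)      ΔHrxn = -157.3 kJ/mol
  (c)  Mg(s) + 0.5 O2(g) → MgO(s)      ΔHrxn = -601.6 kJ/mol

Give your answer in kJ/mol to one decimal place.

(a) × 3/2 (×3/2 to match 3/2 FeO(s) in the target): (3/2)·(-272.0) = -408.0 kJ/mol
(b) reversed and × 2 (CuO(s) must end up as a reactant; ×2 to match 2 CuO(s) in the target): (-2)·(-157.3) = +314.6 kJ/mol
(c) × 1/2 (×1/2 to match 1/2 MgO(s) in the target): (1/2)·(-601.6) = -300.8 kJ/mol
ΔHrxn = (-408.0) + (+314.6) + (-300.8) = -394.2 kJ/mol

ΔHrxn = -394.2 kJ/mol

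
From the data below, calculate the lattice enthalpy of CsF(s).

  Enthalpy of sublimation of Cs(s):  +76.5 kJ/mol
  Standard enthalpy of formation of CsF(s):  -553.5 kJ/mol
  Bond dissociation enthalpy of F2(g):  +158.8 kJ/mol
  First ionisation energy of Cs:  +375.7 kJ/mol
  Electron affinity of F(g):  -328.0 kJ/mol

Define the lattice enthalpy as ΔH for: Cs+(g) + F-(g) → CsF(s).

U = -757.1 kJ/mol

ΔHf° = 1·ΔHsub + 1·(ΣIE) + 1/2·D(F2) + 1·EA + U
-553.5 = 1·(+76.5) + 1·(+375.7) + 1/2·(+158.8) + 1·(-328.0) + U
U = -553.5 − (+203.6) = -757.1 kJ/mol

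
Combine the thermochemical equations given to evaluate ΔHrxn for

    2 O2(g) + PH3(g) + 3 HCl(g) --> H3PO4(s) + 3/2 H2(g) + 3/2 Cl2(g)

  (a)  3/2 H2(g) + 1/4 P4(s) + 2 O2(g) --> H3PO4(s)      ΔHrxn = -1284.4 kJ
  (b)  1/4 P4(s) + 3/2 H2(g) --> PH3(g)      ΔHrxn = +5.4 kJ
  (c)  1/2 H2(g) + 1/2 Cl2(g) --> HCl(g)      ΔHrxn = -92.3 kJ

ΔHrxn = -1012.9 kJ

(a) as written (H3PO4(s) already on the product side): -1284.4 kJ
(b) reversed (PH3(g) must end up as a reactant): -5.4 kJ
(c) reversed and × 3 (HCl(g) must end up as a reactant; scale by 3 for the 3 HCl(g)): (-3)·(-92.3) = +276.9 kJ
By Hess's law, ΔHrxn = (-1284.4) + (-5.4) + (+276.9) = -1012.9 kJ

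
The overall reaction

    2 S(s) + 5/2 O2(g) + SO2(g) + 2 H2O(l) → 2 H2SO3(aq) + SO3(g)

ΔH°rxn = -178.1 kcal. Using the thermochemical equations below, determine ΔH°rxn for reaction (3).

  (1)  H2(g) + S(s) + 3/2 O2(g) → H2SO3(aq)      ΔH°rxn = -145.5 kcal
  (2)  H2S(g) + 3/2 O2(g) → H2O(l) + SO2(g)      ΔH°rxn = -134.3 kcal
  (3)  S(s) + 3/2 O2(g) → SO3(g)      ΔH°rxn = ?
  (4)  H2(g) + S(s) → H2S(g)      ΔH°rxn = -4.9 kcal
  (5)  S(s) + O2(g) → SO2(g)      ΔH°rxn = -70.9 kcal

ΔH°rxn = -94.6 kcal

(1) × 2 (scale by 2 for the 2 H2SO3(aq)): (2)·(-145.5) = -291.0 kcal
(2) reversed and × 2 (reverse to put H2O(l) on the reactant side; ×2 to match 2 H2O(l) in the target): (-2)·(-134.3) = +268.6 kcal
(3) as written (SO3(g) already on the product side): contributes x
(4) reversed and × 2: (-2)·(-4.9) = +9.8 kcal
(5) as written: -70.9 kcal
-178.1 = (-291.0) + (+268.6) + (+9.8) + (-70.9) + x
x = (-178.1 − (-83.5)) / (1) = -94.6 kcal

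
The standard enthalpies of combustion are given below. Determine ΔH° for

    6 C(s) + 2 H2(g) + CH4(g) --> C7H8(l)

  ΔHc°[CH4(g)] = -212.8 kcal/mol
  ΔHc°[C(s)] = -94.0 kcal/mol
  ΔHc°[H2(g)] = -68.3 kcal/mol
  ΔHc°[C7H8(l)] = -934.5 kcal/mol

Using ΔH = Σ nΔHc°(reactants) − Σ nΔHc°(products):
= [6·(-94.0) + 2·(-68.3) + 1·(-212.8)] − [1·(-934.5)]
= 21.1 kcal/mol

ΔH° = 21.1 kcal/mol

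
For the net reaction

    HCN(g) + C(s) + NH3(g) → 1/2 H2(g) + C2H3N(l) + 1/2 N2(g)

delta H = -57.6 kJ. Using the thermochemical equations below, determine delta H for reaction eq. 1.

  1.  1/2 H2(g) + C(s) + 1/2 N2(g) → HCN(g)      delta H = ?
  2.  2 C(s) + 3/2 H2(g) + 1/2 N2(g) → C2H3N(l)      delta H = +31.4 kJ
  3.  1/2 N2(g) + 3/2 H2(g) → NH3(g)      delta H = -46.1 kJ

delta H = 135.1 kJ

eq. 1 reversed (HCN(g) must end up as a reactant): contributes −x
eq. 2 as written (C2H3N(l) already on the product side): +31.4 kJ
eq. 3 reversed (NH3(g) must end up as a reactant): +46.1 kJ
-57.6 = (+31.4) + (+46.1) − x
x = (-57.6 − (+77.5)) / (-1) = 135.1 kJ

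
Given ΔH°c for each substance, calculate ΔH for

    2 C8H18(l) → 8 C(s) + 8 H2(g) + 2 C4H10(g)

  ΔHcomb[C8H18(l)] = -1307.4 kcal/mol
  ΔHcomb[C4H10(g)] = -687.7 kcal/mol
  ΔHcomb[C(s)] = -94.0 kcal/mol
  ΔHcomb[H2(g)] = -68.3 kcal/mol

ΔH = 59.0 kcal/mol

With combustion enthalpies, reactants minus products:
= [2·(-1307.4)] − [8·(-94.0) + 8·(-68.3) + 2·(-687.7)]
= 59.0 kcal/mol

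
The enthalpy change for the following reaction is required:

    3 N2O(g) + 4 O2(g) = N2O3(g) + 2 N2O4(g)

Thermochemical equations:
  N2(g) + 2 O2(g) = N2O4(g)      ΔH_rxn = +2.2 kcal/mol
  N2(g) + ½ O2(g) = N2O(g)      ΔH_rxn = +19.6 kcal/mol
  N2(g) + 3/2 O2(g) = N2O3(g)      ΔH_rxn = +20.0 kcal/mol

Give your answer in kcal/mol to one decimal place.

equation 1 × 2: (2)·(+2.2) = +4.4 kcal/mol
equation 2 reversed and × 3: (-3)·(+19.6) = -58.8 kcal/mol
equation 3 as written: +20.0 kcal/mol
By Hess's law, ΔH_rxn = (+4.4) + (-58.8) + (+20.0) = -34.4 kcal/mol

ΔH_rxn = -34.4 kcal/mol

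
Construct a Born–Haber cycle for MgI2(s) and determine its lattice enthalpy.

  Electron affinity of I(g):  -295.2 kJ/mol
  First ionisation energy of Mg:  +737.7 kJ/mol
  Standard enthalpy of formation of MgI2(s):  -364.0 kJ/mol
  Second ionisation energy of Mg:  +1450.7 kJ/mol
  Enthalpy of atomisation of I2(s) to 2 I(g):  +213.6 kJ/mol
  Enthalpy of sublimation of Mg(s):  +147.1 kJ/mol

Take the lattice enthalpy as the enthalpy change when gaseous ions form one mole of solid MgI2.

ΔHf° = 1·ΔHsub + 1·(ΣIE) + 1·D(I2) + 2·EA + U
-364.0 = 1·(+147.1) + 1·(+2188.4) + 1·(+213.6) + 2·(-295.2) + U
U = -364.0 − (+1958.7) = -2322.7 kJ/mol

U = -2322.7 kJ/mol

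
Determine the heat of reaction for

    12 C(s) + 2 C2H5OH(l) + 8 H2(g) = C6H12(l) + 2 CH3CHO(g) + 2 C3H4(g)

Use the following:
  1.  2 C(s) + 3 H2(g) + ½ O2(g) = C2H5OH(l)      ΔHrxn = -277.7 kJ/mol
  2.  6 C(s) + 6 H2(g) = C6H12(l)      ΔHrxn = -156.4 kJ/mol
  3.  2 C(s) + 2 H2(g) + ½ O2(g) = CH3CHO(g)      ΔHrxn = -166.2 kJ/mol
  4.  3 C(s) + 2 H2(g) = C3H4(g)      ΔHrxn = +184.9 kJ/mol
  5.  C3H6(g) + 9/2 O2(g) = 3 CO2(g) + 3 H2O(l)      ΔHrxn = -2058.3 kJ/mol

ΔHrxn = 436.4 kJ/mol

eq. 1 reversed and × 2 (C2H5OH(l) must end up as a reactant; ×2 to match 2 C2H5OH(l) in the target): (-2)·(-277.7) = +555.4 kJ/mol
eq. 2 as written (C6H12(l) already on the product side): -156.4 kJ/mol
eq. 3 × 2 (×2 to match 2 CH3CHO(g) in the target): (2)·(-166.2) = -332.4 kJ/mol
eq. 4 × 2 (scale by 2 for the 2 C3H4(g)): (2)·(+184.9) = +369.8 kJ/mol
eq. 5: not needed (H2O(l) appears nowhere else).
ΔHrxn = (-2)·(-277.7) + (1)·(-156.4) + (2)·(-166.2) + (2)·(+184.9) = 436.4 kJ/mol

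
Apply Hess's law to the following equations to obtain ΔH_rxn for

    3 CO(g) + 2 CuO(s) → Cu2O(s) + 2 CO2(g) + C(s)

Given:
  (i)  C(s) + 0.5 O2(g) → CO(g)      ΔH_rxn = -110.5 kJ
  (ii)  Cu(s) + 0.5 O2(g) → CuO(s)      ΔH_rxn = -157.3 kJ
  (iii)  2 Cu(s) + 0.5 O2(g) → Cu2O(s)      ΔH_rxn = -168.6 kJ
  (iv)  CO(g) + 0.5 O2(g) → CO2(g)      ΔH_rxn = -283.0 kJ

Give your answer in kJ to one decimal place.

(i) reversed: +110.5 kJ
(ii) reversed and × 2: (-2)·(-157.3) = +314.6 kJ
(iii) as written: -168.6 kJ
(iv) × 2: (2)·(-283.0) = -566.0 kJ
ΔH_rxn = (-1)·(-110.5) + (-2)·(-157.3) + (1)·(-168.6) + (2)·(-283.0) = -309.5 kJ

ΔH_rxn = -309.5 kJ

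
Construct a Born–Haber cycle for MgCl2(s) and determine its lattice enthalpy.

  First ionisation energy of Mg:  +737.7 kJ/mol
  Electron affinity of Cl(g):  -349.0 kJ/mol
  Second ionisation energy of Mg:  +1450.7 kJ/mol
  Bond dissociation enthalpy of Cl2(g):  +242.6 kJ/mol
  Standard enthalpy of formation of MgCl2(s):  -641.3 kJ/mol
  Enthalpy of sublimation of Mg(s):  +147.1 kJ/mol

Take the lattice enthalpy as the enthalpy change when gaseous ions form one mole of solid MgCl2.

ΔHf° = 1·ΔHsub + 1·(ΣIE) + 1·D(Cl2) + 2·EA + U
-641.3 = 1·(+147.1) + 1·(+2188.4) + 1·(+242.6) + 2·(-349.0) + U
U = -641.3 − (+1880.1) = -2521.4 kJ/mol

U = -2521.4 kJ/mol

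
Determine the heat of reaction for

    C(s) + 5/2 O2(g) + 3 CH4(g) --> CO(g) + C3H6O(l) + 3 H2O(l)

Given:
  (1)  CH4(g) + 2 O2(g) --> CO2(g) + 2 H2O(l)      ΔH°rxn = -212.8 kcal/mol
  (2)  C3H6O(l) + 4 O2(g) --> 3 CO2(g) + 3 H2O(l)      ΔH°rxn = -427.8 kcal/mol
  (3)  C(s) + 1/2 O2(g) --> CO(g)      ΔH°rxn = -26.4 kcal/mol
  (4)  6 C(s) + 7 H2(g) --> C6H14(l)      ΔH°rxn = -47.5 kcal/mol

(1) × 3: (3)·(-212.8) = -638.4 kcal/mol
(2) reversed: +427.8 kcal/mol
(3) as written: -26.4 kcal/mol
(4): not needed.
Combining the equations, ΔH°rxn = (3)·(-212.8) + (-1)·(-427.8) + (1)·(-26.4) = -237.0 kcal/mol

ΔH°rxn = -237.0 kcal/mol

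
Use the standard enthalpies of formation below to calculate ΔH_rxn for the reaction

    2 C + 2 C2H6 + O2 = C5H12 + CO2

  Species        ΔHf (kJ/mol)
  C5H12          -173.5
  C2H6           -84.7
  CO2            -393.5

Products: 1·(-173.5) + 1·(-393.5) = -567.0
Reactants: 2·(+0.0) + 2·(-84.7) + 1·(+0.0) = -169.4
ΔH_rxn = (-567.0) − (-169.4) = -397.6 kJ/mol

ΔH_rxn = -397.6 kJ/mol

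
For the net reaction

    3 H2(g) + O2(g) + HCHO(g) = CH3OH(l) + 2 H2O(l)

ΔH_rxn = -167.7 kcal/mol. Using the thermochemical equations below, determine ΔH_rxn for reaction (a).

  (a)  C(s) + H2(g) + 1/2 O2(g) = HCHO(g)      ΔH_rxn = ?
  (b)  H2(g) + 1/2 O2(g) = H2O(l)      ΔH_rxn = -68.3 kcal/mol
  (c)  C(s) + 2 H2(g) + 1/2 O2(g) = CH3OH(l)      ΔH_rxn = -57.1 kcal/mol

ΔH_rxn = -26.0 kcal/mol

(a) reversed (HCHO(g) must end up as a reactant): contributes −x
(b) × 2 (scale by 2 for the 2 H2O(l)): (2)·(-68.3) = -136.6 kcal/mol
(c) as written (CH3OH(l) already on the product side): -57.1 kcal/mol
-167.7 = (-136.6) + (-57.1) − x
x = (-167.7 − (-193.7)) / (-1) = -26.0 kcal/mol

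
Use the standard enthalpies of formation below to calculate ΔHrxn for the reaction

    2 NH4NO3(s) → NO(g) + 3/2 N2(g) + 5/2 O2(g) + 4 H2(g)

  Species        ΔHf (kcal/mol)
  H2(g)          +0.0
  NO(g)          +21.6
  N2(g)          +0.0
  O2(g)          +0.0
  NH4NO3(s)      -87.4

ΔHrxn = 196.4 kcal/mol

ΔH°rxn = Σ nΔHf°(products) − Σ nΔHf°(reactants).
Products: 1·(+21.6) + 3/2·(+0.0) + 5/2·(+0.0) + 4·(+0.0) = +21.6
Reactants: 2·(-87.4) = -174.8
ΔHrxn = (+21.6) − (-174.8) = 196.4 kcal/mol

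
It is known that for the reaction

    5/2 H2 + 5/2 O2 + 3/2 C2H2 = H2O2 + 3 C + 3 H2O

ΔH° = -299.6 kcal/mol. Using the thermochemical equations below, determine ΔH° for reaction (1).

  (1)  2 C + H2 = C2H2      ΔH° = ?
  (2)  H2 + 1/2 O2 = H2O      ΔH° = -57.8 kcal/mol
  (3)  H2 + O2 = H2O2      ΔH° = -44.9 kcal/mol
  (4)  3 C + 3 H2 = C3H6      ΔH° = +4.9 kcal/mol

(1) reversed and × 3/2 (C2H2 must end up as a reactant; scale by 3/2 for the 3/2 C2H2): contributes −3/2·x
(2) × 3 (scale by 3 for the 3 H2O): (3)·(-57.8) = -173.4 kcal/mol
(3) as written (H2O2 already on the product side): -44.9 kcal/mol
(4): not needed (C3H6 appears nowhere else).
-299.6 = (-173.4) + (-44.9) − 3/2·x
x = (-299.6 − (-218.3)) / (-3/2) = 54.2 kcal/mol

ΔH° = 54.2 kcal/mol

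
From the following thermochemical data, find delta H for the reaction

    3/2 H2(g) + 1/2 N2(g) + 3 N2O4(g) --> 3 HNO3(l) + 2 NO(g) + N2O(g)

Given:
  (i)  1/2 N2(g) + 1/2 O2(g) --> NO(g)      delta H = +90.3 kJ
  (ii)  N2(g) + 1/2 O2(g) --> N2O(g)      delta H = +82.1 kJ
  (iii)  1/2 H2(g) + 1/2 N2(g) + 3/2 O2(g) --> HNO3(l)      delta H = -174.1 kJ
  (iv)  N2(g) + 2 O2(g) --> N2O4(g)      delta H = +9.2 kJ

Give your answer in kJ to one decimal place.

delta H = -287.2 kJ

(i) × 2: (2)·(+90.3) = +180.6 kJ
(ii) as written: +82.1 kJ
(iii) × 3: (3)·(-174.1) = -522.3 kJ
(iv) reversed and × 3: (-3)·(+9.2) = -27.6 kJ
delta H = (+180.6) + (+82.1) + (-522.3) + (-27.6) = -287.2 kJ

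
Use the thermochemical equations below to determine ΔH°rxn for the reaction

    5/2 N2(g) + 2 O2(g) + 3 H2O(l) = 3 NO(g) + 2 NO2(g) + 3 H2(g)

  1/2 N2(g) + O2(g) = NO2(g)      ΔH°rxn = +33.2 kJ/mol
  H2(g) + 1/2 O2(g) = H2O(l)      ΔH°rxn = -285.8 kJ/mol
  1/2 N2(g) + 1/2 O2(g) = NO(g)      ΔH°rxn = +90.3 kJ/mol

ΔH°rxn = 1194.7 kJ/mol

equation 1 × 2 (×2 to match 2 NO2(g) in the target): (2)·(+33.2) = +66.4 kJ/mol
equation 2 reversed and × 3 (H2O(l) must end up as a reactant; ×3 to match 3 H2O(l) in the target): (-3)·(-285.8) = +857.4 kJ/mol
equation 3 × 3 (×3 to match 3 NO(g) in the target): (3)·(+90.3) = +270.9 kJ/mol
Since enthalpy is a state function, ΔH°rxn = (+66.4) + (+857.4) + (+270.9) = 1194.7 kJ/mol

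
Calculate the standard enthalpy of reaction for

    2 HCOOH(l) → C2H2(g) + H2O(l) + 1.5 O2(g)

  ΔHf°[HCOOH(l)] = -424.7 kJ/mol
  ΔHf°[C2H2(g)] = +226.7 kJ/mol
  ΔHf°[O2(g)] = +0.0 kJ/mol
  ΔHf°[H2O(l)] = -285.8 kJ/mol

ΔH°rxn = Σ nΔHf°(products) − Σ nΔHf°(reactants).
Products: 1·(+226.7) + 1·(-285.8) + 3/2·(+0.0) = -59.1
Reactants: 2·(-424.7) = -849.4
ΔH_rxn = (-59.1) − (-849.4) = 790.3 kJ/mol

ΔH_rxn = 790.3 kJ/mol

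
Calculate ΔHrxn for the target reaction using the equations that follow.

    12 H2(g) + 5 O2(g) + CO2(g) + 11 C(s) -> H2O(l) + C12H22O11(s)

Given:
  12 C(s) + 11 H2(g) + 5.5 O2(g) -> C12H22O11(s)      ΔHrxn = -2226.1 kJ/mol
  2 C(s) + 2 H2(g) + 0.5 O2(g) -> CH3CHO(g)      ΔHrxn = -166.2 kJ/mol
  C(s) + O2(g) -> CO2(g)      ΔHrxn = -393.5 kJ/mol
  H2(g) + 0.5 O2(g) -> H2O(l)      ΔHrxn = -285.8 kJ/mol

equation 1 as written: -2226.1 kJ/mol
equation 2: not needed.
equation 3 reversed: +393.5 kJ/mol
equation 4 as written: -285.8 kJ/mol
Combining the equations, ΔHrxn = (-2226.1) + (+393.5) + (-285.8) = -2118.4 kJ/mol

ΔHrxn = -2118.4 kJ/mol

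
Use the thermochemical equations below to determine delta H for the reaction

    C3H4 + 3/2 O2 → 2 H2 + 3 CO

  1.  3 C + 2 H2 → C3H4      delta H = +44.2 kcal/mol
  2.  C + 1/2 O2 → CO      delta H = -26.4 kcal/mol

delta H = -123.4 kcal/mol

eq. 1 reversed (C3H4 must end up as a reactant): -44.2 kcal/mol
eq. 2 × 3 (×3 to match 3 CO in the target): (3)·(-26.4) = -79.2 kcal/mol
Summing the manipulated equations, delta H = (-1)·(+44.2) + (3)·(-26.4) = -123.4 kcal/mol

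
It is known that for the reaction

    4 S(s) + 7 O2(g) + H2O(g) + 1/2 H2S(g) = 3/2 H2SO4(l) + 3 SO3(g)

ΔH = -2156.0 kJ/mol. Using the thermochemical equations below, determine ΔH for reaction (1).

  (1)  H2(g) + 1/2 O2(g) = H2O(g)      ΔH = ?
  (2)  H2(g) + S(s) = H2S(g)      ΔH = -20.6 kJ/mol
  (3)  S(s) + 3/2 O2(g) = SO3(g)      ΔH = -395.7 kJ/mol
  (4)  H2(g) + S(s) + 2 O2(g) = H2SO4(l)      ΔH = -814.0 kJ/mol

ΔH = -241.8 kJ/mol

(1) reversed (reverse to put H2O(g) on the reactant side): contributes −x
(2) reversed and × 1/2 (reverse to put H2S(g) on the reactant side; scale by 1/2 for the 1/2 H2S(g)): (-1/2)·(-20.6) = +10.3 kJ/mol
(3) × 3 (scale by 3 for the 3 SO3(g)): (3)·(-395.7) = -1187.1 kJ/mol
(4) × 3/2 (scale by 3/2 for the 3/2 H2SO4(l)): (3/2)·(-814.0) = -1221.0 kJ/mol
-2156.0 = (+10.3) + (-1187.1) + (-1221.0) − x
x = (-2156.0 − (-2397.8)) / (-1) = -241.8 kJ/mol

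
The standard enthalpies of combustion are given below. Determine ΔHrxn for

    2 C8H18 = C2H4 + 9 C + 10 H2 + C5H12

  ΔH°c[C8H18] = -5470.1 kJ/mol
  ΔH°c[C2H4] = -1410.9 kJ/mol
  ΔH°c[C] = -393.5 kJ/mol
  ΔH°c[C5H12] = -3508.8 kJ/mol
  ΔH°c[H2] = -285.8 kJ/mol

ΔHrxn = 379.0 kJ/mol

With combustion enthalpies, reactants minus products:
= [2·(-5470.1)] − [1·(-1410.9) + 9·(-393.5) + 10·(-285.8) + 1·(-3508.8)]
= 379.0 kJ/mol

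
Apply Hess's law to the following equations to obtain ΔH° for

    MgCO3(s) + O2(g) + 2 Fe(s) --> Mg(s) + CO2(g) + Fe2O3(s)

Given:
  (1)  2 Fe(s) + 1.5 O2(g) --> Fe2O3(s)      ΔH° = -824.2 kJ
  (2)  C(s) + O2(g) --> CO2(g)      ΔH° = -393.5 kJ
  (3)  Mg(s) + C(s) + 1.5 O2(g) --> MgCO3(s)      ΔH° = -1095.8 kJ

(1) as written (Fe2O3(s) already on the product side): -824.2 kJ
(2) as written (CO2(g) already on the product side): -393.5 kJ
(3) reversed (reverse to put MgCO3(s) on the reactant side): +1095.8 kJ
Summing the manipulated equations, ΔH° = (1)·(-824.2) + (1)·(-393.5) + (-1)·(-1095.8) = -121.9 kJ

ΔH° = -121.9 kJ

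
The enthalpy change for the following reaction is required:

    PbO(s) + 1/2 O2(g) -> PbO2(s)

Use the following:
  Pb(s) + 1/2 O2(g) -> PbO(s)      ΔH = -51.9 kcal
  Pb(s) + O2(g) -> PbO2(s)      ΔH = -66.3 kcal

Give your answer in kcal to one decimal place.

equation 1 reversed (reverse to put PbO(s) on the reactant side): +51.9 kcal
equation 2 as written (PbO2(s) already on the product side): -66.3 kcal
Combining the equations, ΔH = (+51.9) + (-66.3) = -14.4 kcal

ΔH = -14.4 kcal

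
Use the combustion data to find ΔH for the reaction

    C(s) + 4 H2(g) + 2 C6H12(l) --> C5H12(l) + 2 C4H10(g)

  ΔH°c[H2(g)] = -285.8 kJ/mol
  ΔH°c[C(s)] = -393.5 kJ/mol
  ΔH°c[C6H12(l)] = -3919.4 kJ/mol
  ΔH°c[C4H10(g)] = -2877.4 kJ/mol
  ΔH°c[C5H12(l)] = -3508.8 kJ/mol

With combustion enthalpies, reactants minus products:
= [1·(-393.5) + 4·(-285.8) + 2·(-3919.4)] − [1·(-3508.8) + 2·(-2877.4)]
= -111.9 kJ/mol

ΔH = -111.9 kJ/mol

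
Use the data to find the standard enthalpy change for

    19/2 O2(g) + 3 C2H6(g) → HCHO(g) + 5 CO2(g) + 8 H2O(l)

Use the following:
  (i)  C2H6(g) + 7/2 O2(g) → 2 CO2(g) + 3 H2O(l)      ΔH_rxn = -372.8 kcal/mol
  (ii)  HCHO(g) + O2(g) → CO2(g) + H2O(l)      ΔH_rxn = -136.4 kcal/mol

(i) × 3: (3)·(-372.8) = -1118.4 kcal/mol
(ii) reversed: +136.4 kcal/mol
Since enthalpy is a state function, ΔH_rxn = (-1118.4) + (+136.4) = -982.0 kcal/mol

ΔH_rxn = -982.0 kcal/mol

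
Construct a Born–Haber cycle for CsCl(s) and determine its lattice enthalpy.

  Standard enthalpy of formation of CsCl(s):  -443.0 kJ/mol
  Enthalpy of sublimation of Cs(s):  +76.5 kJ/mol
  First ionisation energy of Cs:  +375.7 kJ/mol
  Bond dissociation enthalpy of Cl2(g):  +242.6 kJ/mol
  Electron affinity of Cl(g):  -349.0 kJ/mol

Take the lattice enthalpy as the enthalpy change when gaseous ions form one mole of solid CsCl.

U = -667.5 kJ/mol

ΔHf° = 1·ΔHsub + 1·(ΣIE) + 1/2·D(Cl2) + 1·EA + U
-443.0 = 1·(+76.5) + 1·(+375.7) + 1/2·(+242.6) + 1·(-349.0) + U
U = -443.0 − (+224.5) = -667.5 kJ/mol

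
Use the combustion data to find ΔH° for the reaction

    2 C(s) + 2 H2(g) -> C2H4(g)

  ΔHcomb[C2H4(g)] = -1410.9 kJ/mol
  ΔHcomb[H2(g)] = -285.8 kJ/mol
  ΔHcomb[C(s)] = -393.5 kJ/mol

Using ΔH = Σ nΔHc°(reactants) − Σ nΔHc°(products):
= [2·(-393.5) + 2·(-285.8)] − [1·(-1410.9)]
= 52.3 kJ/mol

ΔH° = 52.3 kJ/mol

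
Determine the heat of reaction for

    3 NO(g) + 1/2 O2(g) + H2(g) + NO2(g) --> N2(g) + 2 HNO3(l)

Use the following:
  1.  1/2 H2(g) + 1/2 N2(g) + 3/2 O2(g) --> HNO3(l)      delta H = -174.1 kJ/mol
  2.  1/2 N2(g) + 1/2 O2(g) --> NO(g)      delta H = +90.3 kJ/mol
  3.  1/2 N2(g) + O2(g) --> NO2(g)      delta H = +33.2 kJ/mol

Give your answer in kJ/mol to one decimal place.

delta H = -652.3 kJ/mol

eq. 1 × 2 (scale by 2 for the 2 HNO3(l)): (2)·(-174.1) = -348.2 kJ/mol
eq. 2 reversed and × 3 (reverse to put NO(g) on the reactant side; scale by 3 for the 3 NO(g)): (-3)·(+90.3) = -270.9 kJ/mol
eq. 3 reversed (reverse to put NO2(g) on the reactant side): -33.2 kJ/mol
delta H = (-348.2) + (-270.9) + (-33.2) = -652.3 kJ/mol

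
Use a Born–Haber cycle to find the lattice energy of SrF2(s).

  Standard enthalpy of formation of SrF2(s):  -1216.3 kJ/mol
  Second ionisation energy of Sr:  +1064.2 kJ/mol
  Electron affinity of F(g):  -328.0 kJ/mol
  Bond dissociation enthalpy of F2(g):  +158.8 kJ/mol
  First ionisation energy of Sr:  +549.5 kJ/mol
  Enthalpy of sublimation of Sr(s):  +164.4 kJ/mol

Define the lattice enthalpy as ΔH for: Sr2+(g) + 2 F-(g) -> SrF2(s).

U = -2497.2 kJ/mol

ΔHf° = 1·ΔHsub + 1·(ΣIE) + 1·D(F2) + 2·EA + U
-1216.3 = 1·(+164.4) + 1·(+1613.7) + 1·(+158.8) + 2·(-328.0) + U
U = -1216.3 − (+1280.9) = -2497.2 kJ/mol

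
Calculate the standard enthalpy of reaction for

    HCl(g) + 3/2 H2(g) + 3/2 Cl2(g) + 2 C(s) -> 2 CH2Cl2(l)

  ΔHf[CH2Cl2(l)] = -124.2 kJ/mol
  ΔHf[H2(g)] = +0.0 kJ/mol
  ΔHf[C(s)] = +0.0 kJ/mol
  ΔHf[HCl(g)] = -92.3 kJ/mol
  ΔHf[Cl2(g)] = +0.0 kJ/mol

ΔH_rxn = -156.1 kJ/mol

ΔH°rxn = Σ nΔHf°(products) − Σ nΔHf°(reactants).
Products: 2·(-124.2) = -248.4
Reactants: 1·(-92.3) + 3/2·(+0.0) + 3/2·(+0.0) + 2·(+0.0) = -92.3
ΔH_rxn = (-248.4) − (-92.3) = -156.1 kJ/mol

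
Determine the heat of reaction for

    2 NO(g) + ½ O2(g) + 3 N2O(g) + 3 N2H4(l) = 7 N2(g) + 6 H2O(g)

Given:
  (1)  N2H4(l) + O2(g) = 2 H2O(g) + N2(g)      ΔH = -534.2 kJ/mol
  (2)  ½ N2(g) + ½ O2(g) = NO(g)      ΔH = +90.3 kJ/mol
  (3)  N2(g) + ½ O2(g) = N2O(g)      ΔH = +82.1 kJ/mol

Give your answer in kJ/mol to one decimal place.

ΔH = -2029.5 kJ/mol

(1) × 3 (scale by 3 for the 3 N2H4(l)): (3)·(-534.2) = -1602.6 kJ/mol
(2) reversed and × 2 (NO(g) must end up as a reactant; scale by 2 for the 2 NO(g)): (-2)·(+90.3) = -180.6 kJ/mol
(3) reversed and × 3 (N2O(g) must end up as a reactant; ×3 to match 3 N2O(g) in the target): (-3)·(+82.1) = -246.3 kJ/mol
Combining the equations, ΔH = (-1602.6) + (-180.6) + (-246.3) = -2029.5 kJ/mol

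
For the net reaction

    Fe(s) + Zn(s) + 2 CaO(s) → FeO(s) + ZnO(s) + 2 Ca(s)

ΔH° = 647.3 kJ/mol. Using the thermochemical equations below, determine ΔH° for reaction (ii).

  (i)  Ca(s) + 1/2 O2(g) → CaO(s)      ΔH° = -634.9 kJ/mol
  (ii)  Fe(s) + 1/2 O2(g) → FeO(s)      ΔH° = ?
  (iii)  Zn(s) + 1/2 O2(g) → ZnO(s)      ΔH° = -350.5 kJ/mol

(i) reversed and × 2 (reverse to put CaO(s) on the reactant side; scale by 2 for the 2 CaO(s)): (-2)·(-634.9) = +1269.8 kJ/mol
(ii) as written (FeO(s) already on the product side): contributes x
(iii) as written (ZnO(s) already on the product side): -350.5 kJ/mol
+647.3 = (+1269.8) + (-350.5) + x
x = (+647.3 − (+919.3)) / (1) = -272.0 kJ/mol

ΔH° = -272.0 kJ/mol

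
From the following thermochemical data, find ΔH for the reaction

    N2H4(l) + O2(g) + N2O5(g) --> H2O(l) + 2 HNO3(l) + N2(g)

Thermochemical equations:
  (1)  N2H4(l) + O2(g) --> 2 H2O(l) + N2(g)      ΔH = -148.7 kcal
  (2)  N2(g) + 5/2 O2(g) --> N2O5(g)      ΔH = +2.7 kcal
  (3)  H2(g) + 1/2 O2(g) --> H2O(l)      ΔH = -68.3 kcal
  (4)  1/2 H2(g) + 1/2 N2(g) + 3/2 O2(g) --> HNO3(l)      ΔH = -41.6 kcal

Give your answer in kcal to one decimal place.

ΔH = -166.3 kcal

(1) as written: -148.7 kcal
(2) reversed: -2.7 kcal
(3) reversed: +68.3 kcal
(4) × 2: (2)·(-41.6) = -83.2 kcal
ΔH = (-148.7) + (-2.7) + (+68.3) + (-83.2) = -166.3 kcal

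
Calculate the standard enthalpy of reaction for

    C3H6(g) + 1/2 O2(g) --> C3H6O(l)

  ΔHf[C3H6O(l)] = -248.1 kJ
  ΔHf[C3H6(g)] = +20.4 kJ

Products: 1·(-248.1) = -248.1
Reactants: 1·(+20.4) + 1/2·(+0.0) = +20.4
ΔH° = (-248.1) − (+20.4) = -268.5 kJ

ΔH° = -268.5 kJ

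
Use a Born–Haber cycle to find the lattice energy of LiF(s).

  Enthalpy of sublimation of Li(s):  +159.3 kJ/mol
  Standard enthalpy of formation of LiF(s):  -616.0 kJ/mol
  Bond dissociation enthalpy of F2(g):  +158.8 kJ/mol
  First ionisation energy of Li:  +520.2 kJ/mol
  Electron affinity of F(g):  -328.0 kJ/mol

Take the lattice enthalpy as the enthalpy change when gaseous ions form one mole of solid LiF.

ΔHf° = 1·ΔHsub + 1·(ΣIE) + 1/2·D(F2) + 1·EA + U
-616.0 = 1·(+159.3) + 1·(+520.2) + 1/2·(+158.8) + 1·(-328.0) + U
U = -616.0 − (+430.9) = -1046.9 kJ/mol

U = -1046.9 kJ/mol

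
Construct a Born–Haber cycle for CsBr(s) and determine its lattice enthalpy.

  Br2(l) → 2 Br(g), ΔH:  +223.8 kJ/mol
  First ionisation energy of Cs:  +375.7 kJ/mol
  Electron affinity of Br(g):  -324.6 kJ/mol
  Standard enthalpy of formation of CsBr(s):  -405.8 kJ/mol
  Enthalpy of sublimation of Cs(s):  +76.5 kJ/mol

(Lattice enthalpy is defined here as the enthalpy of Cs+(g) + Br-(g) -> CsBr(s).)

ΔHf° = 1·ΔHsub + 1·(ΣIE) + 1/2·D(Br2) + 1·EA + U
-405.8 = 1·(+76.5) + 1·(+375.7) + 1/2·(+223.8) + 1·(-324.6) + U
U = -405.8 − (+239.5) = -645.3 kJ/mol

U = -645.3 kJ/mol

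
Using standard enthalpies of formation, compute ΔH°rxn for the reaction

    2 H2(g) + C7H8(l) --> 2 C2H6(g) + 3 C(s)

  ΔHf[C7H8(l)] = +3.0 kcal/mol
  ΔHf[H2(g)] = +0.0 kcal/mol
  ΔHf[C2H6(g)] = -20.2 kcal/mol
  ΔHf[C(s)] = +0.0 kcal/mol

ΔH°rxn = -43.4 kcal/mol

Products: 2·(-20.2) + 3·(+0.0) = -40.4
Reactants: 2·(+0.0) + 1·(+3.0) = +3.0
ΔH°rxn = (-40.4) − (+3.0) = -43.4 kcal/mol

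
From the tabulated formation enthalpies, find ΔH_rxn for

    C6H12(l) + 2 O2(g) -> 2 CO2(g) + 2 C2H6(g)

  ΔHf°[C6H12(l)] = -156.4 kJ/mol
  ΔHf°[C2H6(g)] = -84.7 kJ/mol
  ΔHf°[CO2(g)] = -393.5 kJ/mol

Products: 2·(-393.5) + 2·(-84.7) = -956.4
Reactants: 1·(-156.4) + 2·(+0.0) = -156.4
ΔH_rxn = (-956.4) − (-156.4) = -800.0 kJ/mol

ΔH_rxn = -800.0 kJ/mol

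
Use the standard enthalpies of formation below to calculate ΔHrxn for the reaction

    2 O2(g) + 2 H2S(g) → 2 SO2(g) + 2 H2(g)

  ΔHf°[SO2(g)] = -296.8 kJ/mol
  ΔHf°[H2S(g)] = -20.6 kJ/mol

Products: 2·(-296.8) + 2·(+0.0) = -593.6
Reactants: 2·(+0.0) + 2·(-20.6) = -41.2
ΔHrxn = (-593.6) − (-41.2) = -552.4 kJ/mol

ΔHrxn = -552.4 kJ/mol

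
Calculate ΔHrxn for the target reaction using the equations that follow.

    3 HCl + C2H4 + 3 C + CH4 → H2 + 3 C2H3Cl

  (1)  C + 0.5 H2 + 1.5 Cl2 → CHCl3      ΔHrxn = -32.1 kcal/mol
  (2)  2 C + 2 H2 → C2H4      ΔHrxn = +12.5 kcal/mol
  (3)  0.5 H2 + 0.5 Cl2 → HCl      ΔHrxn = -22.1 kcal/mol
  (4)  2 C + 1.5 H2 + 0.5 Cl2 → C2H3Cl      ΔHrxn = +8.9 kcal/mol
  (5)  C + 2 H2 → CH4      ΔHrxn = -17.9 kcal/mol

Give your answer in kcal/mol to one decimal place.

(1): not needed (CHCl3 appears nowhere else).
(2) reversed (C2H4 must end up as a reactant): -12.5 kcal/mol
(3) reversed and × 3 (reverse to put HCl on the reactant side; ×3 to match 3 HCl in the target): (-3)·(-22.1) = +66.3 kcal/mol
(4) × 3 (×3 to match 3 C2H3Cl in the target): (3)·(+8.9) = +26.7 kcal/mol
(5) reversed (reverse to put CH4 on the reactant side): +17.9 kcal/mol
ΔHrxn = (-1)·(+12.5) + (-3)·(-22.1) + (3)·(+8.9) + (-1)·(-17.9) = 98.4 kcal/mol

ΔHrxn = 98.4 kcal/mol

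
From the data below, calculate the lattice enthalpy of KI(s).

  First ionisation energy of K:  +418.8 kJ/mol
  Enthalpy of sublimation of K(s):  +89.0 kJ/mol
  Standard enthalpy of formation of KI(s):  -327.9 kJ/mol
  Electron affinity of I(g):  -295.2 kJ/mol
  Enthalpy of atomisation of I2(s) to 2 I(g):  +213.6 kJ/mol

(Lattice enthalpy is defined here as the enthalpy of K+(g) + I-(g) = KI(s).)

ΔHf° = 1·ΔHsub + 1·(ΣIE) + 1/2·D(I2) + 1·EA + U
-327.9 = 1·(+89.0) + 1·(+418.8) + 1/2·(+213.6) + 1·(-295.2) + U
U = -327.9 − (+319.4) = -647.3 kJ/mol

U = -647.3 kJ/mol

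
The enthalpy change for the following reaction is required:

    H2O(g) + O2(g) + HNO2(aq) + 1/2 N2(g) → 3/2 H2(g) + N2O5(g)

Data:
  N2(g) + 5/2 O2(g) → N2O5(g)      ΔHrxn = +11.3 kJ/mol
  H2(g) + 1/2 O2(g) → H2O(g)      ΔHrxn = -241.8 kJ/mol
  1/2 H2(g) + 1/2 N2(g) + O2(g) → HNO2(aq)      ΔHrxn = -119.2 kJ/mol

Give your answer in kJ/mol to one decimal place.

ΔHrxn = 372.3 kJ/mol

equation 1 as written (N2O5(g) already on the product side): +11.3 kJ/mol
equation 2 reversed (H2O(g) must end up as a reactant): +241.8 kJ/mol
equation 3 reversed (HNO2(aq) must end up as a reactant): +119.2 kJ/mol
By Hess's law, ΔHrxn = (+11.3) + (+241.8) + (+119.2) = 372.3 kJ/mol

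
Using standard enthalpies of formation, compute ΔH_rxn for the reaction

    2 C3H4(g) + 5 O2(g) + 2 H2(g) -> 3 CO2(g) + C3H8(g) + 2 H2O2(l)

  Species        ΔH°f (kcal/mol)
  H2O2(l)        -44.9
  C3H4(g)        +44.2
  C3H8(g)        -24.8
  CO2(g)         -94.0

Products: 3·(-94.0) + 1·(-24.8) + 2·(-44.9) = -396.6
Reactants: 2·(+44.2) + 5·(+0.0) + 2·(+0.0) = +88.4
ΔH_rxn = (-396.6) − (+88.4) = -485.0 kcal/mol

ΔH_rxn = -485.0 kcal/mol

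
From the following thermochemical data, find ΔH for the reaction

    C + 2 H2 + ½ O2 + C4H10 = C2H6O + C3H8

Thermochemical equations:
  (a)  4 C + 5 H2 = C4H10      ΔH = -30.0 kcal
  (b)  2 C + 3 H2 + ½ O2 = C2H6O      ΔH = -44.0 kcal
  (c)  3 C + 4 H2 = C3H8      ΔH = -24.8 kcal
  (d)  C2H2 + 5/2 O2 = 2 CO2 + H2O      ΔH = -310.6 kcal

(a) reversed (C4H10 must end up as a reactant): +30.0 kcal
(b) as written (C2H6O already on the product side): -44.0 kcal
(c) as written (C3H8 already on the product side): -24.8 kcal
(d): not needed (CO2 appears nowhere else).
ΔH = (+30.0) + (-44.0) + (-24.8) = -38.8 kcal

ΔH = -38.8 kcal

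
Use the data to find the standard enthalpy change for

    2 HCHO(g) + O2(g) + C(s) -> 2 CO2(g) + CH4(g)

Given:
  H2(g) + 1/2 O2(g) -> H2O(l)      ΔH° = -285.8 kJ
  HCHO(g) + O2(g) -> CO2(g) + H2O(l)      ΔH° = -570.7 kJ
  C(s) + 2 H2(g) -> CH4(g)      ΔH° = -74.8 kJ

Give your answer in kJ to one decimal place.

equation 1 reversed and × 2: (-2)·(-285.8) = +571.6 kJ
equation 2 × 2: (2)·(-570.7) = -1141.4 kJ
equation 3 as written: -74.8 kJ
ΔH° = (-2)·(-285.8) + (2)·(-570.7) + (1)·(-74.8) = -644.6 kJ

ΔH° = -644.6 kJ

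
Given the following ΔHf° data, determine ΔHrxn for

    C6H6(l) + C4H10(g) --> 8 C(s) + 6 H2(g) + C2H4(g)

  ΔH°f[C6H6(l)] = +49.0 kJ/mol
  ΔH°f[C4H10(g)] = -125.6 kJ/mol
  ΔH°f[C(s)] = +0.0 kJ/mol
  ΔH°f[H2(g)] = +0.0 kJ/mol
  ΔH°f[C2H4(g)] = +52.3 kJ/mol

ΔHrxn = 128.9 kJ/mol

Products: 8·(+0.0) + 6·(+0.0) + 1·(+52.3) = +52.3
Reactants: 1·(+49.0) + 1·(-125.6) = -76.6
ΔHrxn = (+52.3) − (-76.6) = 128.9 kJ/mol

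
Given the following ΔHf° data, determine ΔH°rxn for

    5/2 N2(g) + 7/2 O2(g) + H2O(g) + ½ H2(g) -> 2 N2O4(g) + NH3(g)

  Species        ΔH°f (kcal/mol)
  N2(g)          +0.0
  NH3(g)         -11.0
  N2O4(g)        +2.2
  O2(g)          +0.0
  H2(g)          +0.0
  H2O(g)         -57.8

Products: 2·(+2.2) + 1·(-11.0) = -6.6
Reactants: 5/2·(+0.0) + 7/2·(+0.0) + 1·(-57.8) + 1/2·(+0.0) = -57.8
ΔH°rxn = (-6.6) − (-57.8) = 51.2 kcal/mol

ΔH°rxn = 51.2 kcal/mol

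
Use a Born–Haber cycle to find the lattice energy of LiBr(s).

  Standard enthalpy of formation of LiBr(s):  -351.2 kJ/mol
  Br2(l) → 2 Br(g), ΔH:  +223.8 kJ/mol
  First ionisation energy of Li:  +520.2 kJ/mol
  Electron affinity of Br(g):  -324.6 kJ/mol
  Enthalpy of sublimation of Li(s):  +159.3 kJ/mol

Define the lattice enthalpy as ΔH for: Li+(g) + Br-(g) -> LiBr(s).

ΔHf° = 1·ΔHsub + 1·(ΣIE) + 1/2·D(Br2) + 1·EA + U
-351.2 = 1·(+159.3) + 1·(+520.2) + 1/2·(+223.8) + 1·(-324.6) + U
U = -351.2 − (+466.8) = -818.0 kJ/mol

U = -818.0 kJ/mol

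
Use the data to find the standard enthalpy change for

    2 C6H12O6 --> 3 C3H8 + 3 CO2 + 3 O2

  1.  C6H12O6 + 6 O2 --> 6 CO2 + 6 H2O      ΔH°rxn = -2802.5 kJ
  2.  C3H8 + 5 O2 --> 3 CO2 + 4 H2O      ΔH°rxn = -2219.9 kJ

eq. 1 × 2: (2)·(-2802.5) = -5605.0 kJ
eq. 2 reversed and × 3: (-3)·(-2219.9) = +6659.7 kJ
Combining the equations, ΔH°rxn = (2)·(-2802.5) + (-3)·(-2219.9) = 1054.7 kJ

ΔH°rxn = 1054.7 kJ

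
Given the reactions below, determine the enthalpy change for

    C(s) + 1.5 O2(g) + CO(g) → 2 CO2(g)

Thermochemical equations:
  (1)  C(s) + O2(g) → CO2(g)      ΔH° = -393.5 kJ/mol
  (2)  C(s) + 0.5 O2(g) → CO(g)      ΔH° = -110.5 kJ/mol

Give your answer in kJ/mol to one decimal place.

ΔH° = -676.5 kJ/mol

(1) × 2: (2)·(-393.5) = -787.0 kJ/mol
(2) reversed: +110.5 kJ/mol
ΔH° = (2)·(-393.5) + (-1)·(-110.5) = -676.5 kJ/mol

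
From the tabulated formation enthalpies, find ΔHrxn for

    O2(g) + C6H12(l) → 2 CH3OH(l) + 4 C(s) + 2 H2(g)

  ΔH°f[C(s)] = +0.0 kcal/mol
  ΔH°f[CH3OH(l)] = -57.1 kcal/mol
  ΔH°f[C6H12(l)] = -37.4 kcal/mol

ΔHrxn = -76.8 kcal/mol

Products: 2·(-57.1) + 4·(+0.0) + 2·(+0.0) = -114.2
Reactants: 1·(+0.0) + 1·(-37.4) = -37.4
ΔHrxn = (-114.2) − (-37.4) = -76.8 kcal/mol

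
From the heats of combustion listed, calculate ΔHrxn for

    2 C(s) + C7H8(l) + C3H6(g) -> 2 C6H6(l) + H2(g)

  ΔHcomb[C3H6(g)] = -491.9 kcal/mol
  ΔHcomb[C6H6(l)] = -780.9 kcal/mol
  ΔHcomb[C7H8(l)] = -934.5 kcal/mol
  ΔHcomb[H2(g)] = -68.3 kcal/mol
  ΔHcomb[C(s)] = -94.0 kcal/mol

ΔHrxn = 15.7 kcal/mol

With combustion enthalpies, reactants minus products:
= [2·(-94.0) + 1·(-934.5) + 1·(-491.9)] − [2·(-780.9) + 1·(-68.3)]
= 15.7 kcal/mol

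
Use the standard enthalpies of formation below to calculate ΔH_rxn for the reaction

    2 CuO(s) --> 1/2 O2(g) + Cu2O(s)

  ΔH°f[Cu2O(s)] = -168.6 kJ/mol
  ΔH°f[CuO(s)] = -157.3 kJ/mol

ΔH_rxn = 146.0 kJ/mol

Products: 1/2·(+0.0) + 1·(-168.6) = -168.6
Reactants: 2·(-157.3) = -314.6
ΔH_rxn = (-168.6) − (-314.6) = 146.0 kJ/mol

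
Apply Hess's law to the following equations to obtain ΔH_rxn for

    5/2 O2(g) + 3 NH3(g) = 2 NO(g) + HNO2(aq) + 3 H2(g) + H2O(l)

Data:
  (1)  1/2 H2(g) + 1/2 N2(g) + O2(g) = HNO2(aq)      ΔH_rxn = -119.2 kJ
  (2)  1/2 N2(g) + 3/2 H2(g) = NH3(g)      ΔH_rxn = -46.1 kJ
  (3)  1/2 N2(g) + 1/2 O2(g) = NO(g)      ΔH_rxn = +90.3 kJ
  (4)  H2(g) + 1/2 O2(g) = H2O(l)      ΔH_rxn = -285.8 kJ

(1) as written (HNO2(aq) already on the product side): -119.2 kJ
(2) reversed and × 3 (reverse to put NH3(g) on the reactant side; scale by 3 for the 3 NH3(g)): (-3)·(-46.1) = +138.3 kJ
(3) × 2 (×2 to match 2 NO(g) in the target): (2)·(+90.3) = +180.6 kJ
(4) as written (H2O(l) already on the product side): -285.8 kJ
Since enthalpy is a state function, ΔH_rxn = (-119.2) + (+138.3) + (+180.6) + (-285.8) = -86.1 kJ

ΔH_rxn = -86.1 kJ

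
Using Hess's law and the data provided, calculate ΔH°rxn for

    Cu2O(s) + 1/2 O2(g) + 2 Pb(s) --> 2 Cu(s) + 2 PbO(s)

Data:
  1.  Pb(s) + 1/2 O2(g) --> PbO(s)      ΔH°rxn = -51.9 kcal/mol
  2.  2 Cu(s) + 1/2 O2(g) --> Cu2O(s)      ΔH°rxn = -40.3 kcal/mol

ΔH°rxn = -63.5 kcal/mol

eq. 1 × 2: (2)·(-51.9) = -103.8 kcal/mol
eq. 2 reversed: +40.3 kcal/mol
Summing the manipulated equations, ΔH°rxn = (2)·(-51.9) + (-1)·(-40.3) = -63.5 kcal/mol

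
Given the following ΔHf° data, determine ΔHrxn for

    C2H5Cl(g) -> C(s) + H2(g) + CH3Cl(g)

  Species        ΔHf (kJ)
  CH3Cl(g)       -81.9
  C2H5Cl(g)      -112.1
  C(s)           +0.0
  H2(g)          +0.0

ΔHrxn = 30.2 kJ

Products: 1·(+0.0) + 1·(+0.0) + 1·(-81.9) = -81.9
Reactants: 1·(-112.1) = -112.1
ΔHrxn = (-81.9) − (-112.1) = 30.2 kJ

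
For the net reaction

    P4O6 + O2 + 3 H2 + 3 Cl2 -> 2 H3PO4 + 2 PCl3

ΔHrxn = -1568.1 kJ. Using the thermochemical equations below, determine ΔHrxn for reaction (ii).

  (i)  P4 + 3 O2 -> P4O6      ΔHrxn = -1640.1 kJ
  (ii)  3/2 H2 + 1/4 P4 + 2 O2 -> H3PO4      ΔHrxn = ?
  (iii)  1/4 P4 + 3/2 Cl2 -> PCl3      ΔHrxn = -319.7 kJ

(i) reversed: +1640.1 kJ
(ii) × 2: contributes 2·x
(iii) × 2: (2)·(-319.7) = -639.4 kJ
-1568.1 = (+1640.1) + (-639.4) + 2·x
x = (-1568.1 − (+1000.7)) / (2) = -1284.4 kJ

ΔHrxn = -1284.4 kJ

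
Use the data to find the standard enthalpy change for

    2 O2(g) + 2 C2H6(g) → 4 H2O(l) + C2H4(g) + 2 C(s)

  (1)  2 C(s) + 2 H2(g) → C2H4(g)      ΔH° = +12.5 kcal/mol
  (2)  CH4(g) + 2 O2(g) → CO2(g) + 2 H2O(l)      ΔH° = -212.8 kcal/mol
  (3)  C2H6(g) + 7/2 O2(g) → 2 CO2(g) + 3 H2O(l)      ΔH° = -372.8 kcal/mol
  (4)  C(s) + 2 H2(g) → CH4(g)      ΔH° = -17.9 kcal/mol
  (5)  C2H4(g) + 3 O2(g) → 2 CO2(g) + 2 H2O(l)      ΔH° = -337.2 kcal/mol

(1) reversed and × 2: (-2)·(+12.5) = -25.0 kcal/mol
(2) × 2: (2)·(-212.8) = -425.6 kcal/mol
(3) × 2: (2)·(-372.8) = -745.6 kcal/mol
(4) × 2: (2)·(-17.9) = -35.8 kcal/mol
(5) reversed and × 3: (-3)·(-337.2) = +1011.6 kcal/mol
ΔH° = (-2)·(+12.5) + (2)·(-212.8) + (2)·(-372.8) + (2)·(-17.9) + (-3)·(-337.2) = -220.4 kcal/mol

ΔH° = -220.4 kcal/mol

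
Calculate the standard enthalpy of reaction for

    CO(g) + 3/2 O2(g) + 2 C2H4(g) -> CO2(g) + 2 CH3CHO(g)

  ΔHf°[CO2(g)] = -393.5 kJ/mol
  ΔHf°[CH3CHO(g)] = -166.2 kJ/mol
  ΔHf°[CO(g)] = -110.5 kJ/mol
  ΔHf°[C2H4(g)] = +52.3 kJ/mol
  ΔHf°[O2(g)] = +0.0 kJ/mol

ΔH° = -720.0 kJ/mol

Products: 1·(-393.5) + 2·(-166.2) = -725.9
Reactants: 1·(-110.5) + 3/2·(+0.0) + 2·(+52.3) = -5.9
ΔH° = (-725.9) − (-5.9) = -720.0 kJ/mol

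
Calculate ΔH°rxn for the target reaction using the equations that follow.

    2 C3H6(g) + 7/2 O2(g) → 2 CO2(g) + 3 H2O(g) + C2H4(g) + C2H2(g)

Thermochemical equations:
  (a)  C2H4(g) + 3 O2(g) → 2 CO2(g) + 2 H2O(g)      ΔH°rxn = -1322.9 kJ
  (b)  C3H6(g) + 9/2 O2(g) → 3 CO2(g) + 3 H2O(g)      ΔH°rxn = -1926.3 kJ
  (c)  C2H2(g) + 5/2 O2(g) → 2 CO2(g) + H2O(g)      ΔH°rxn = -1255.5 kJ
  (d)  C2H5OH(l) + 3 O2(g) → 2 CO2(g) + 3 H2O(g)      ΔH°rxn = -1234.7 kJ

ΔH°rxn = -1274.2 kJ

(a) reversed: +1322.9 kJ
(b) × 2: (2)·(-1926.3) = -3852.6 kJ
(c) reversed: +1255.5 kJ
(d): not needed.
Summing the manipulated equations, ΔH°rxn = (+1322.9) + (-3852.6) + (+1255.5) = -1274.2 kJ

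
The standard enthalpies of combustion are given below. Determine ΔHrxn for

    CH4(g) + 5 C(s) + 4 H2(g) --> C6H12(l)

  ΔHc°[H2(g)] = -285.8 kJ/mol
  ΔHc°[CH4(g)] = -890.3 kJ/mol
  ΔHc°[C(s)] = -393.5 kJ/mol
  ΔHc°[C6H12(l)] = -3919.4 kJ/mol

With combustion enthalpies, reactants minus products:
= [1·(-890.3) + 5·(-393.5) + 4·(-285.8)] − [1·(-3919.4)]
= -81.6 kJ/mol

ΔHrxn = -81.6 kJ/mol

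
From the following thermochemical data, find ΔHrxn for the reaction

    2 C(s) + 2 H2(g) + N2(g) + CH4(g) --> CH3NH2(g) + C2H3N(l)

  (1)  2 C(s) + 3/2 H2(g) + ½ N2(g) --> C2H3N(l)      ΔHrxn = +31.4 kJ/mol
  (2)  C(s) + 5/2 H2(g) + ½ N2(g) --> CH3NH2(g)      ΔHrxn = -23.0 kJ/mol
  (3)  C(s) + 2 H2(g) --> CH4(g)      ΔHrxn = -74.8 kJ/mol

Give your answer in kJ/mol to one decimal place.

(1) as written: +31.4 kJ/mol
(2) as written: -23.0 kJ/mol
(3) reversed: +74.8 kJ/mol
By Hess's law, ΔHrxn = (+31.4) + (-23.0) + (+74.8) = 83.2 kJ/mol

ΔHrxn = 83.2 kJ/mol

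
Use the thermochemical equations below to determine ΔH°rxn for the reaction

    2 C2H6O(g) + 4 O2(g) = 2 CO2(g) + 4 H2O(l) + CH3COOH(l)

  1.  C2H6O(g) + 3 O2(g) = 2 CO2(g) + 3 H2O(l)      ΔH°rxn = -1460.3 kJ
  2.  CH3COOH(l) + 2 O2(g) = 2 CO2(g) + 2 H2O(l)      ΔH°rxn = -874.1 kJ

eq. 1 × 2 (×2 to match 2 C2H6O(g) in the target): (2)·(-1460.3) = -2920.6 kJ
eq. 2 reversed (CH3COOH(l) must end up as a product): +874.1 kJ
By Hess's law, ΔH°rxn = (-2920.6) + (+874.1) = -2046.5 kJ

ΔH°rxn = -2046.5 kJ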